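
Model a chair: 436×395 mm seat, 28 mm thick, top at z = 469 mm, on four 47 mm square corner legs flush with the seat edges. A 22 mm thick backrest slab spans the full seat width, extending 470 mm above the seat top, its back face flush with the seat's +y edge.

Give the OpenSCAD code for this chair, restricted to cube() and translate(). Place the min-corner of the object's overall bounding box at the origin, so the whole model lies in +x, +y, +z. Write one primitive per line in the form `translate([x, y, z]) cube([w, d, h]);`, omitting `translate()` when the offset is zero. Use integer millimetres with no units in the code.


translate([0, 0, 441]) cube([436, 395, 28]);
cube([47, 47, 441]);
translate([389, 0, 0]) cube([47, 47, 441]);
translate([0, 348, 0]) cube([47, 47, 441]);
translate([389, 348, 0]) cube([47, 47, 441]);
translate([0, 373, 469]) cube([436, 22, 470]);


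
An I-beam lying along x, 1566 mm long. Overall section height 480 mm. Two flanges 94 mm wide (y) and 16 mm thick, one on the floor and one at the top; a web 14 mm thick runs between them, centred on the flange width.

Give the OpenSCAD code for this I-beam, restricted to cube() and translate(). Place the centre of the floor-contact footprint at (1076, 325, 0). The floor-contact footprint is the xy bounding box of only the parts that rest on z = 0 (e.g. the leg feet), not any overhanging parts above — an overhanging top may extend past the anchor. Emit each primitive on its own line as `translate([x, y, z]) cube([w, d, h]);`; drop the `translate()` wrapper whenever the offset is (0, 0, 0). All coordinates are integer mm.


translate([293, 278, 0]) cube([1566, 94, 16]);
translate([293, 318, 16]) cube([1566, 14, 448]);
translate([293, 278, 464]) cube([1566, 94, 16]);


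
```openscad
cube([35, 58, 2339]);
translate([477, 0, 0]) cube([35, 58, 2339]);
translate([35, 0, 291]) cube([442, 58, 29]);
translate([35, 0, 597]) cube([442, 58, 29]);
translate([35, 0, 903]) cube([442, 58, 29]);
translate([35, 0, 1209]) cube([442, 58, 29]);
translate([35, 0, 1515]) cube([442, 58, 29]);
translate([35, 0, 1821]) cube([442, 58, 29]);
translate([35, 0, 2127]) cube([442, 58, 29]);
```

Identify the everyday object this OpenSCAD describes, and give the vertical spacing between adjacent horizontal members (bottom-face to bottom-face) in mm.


A ladder. The rung spacing is 306 mm.

Two tall 35×58 posts with 7 short bars between them — a ladder. Adjacent rungs sit at z = 291 and z = 597, so the spacing is 597 − 291 = 306 mm.


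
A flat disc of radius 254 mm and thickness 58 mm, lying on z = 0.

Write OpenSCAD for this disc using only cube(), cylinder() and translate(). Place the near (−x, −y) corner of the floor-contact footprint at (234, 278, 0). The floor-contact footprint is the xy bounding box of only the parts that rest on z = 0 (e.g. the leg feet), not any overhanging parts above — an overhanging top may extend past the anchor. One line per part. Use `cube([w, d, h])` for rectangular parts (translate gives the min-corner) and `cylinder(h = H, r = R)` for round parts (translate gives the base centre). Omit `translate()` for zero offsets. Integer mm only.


translate([488, 532, 0]) cylinder(h = 58, r = 254);


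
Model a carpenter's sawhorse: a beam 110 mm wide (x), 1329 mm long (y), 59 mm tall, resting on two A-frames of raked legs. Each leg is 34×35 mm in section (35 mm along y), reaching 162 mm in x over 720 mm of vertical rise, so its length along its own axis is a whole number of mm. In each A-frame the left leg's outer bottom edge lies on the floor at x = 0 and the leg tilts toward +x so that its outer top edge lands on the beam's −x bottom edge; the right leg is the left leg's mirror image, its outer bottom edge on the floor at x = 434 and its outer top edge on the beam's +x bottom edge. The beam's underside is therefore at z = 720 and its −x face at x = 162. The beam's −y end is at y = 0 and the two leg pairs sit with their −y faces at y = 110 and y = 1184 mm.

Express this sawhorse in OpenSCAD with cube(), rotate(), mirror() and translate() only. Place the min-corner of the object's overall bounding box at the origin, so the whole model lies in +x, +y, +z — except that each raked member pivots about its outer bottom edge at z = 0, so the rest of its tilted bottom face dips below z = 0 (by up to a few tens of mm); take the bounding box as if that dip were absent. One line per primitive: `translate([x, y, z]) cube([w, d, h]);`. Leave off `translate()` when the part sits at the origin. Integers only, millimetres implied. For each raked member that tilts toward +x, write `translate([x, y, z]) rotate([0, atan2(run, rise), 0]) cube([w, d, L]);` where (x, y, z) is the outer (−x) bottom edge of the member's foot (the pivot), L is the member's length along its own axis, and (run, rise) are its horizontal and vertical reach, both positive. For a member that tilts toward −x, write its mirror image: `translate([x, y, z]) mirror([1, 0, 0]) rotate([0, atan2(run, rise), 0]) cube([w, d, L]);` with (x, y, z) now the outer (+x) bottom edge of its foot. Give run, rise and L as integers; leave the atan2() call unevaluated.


// leg length = √(162² + 720²) = 738
// right-leg outer foot x = 2·162 + 110 = 434
// beam min-corner = (162, 0, 720)
translate([162, 0, 720]) cube([110, 1329, 59]);
translate([0, 110, 0]) rotate([0, atan2(162, 720), 0]) cube([34, 35, 738]);
translate([434, 110, 0]) mirror([1, 0, 0]) rotate([0, atan2(162, 720), 0]) cube([34, 35, 738]);
translate([0, 1184, 0]) rotate([0, atan2(162, 720), 0]) cube([34, 35, 738]);
translate([434, 1184, 0]) mirror([1, 0, 0]) rotate([0, atan2(162, 720), 0]) cube([34, 35, 738]);


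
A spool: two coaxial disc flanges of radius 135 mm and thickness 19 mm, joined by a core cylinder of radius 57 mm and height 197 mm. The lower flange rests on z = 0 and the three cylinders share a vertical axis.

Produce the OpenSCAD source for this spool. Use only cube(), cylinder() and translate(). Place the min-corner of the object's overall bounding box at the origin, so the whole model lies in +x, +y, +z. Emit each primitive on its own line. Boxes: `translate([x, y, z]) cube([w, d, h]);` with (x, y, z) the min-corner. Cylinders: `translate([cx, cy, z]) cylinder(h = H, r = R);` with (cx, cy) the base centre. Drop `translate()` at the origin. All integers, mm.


translate([135, 135, 0]) cylinder(h = 19, r = 135);
translate([135, 135, 19]) cylinder(h = 197, r = 57);
translate([135, 135, 216]) cylinder(h = 19, r = 135);


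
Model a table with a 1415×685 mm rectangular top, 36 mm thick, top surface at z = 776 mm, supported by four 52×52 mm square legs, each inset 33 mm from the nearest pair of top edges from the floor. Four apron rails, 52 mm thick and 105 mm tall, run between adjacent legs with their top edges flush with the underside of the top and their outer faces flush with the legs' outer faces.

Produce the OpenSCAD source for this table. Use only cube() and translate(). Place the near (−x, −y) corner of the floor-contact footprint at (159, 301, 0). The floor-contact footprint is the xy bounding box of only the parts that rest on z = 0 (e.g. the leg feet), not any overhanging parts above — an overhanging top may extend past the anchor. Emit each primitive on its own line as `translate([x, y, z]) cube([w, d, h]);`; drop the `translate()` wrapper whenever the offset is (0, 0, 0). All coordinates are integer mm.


translate([126, 268, 740]) cube([1415, 685, 36]);
translate([159, 301, 0]) cube([52, 52, 740]);
translate([1456, 301, 0]) cube([52, 52, 740]);
translate([159, 868, 0]) cube([52, 52, 740]);
translate([1456, 868, 0]) cube([52, 52, 740]);
translate([211, 301, 635]) cube([1245, 52, 105]);
translate([211, 868, 635]) cube([1245, 52, 105]);
translate([159, 353, 635]) cube([52, 515, 105]);
translate([1456, 353, 635]) cube([52, 515, 105]);


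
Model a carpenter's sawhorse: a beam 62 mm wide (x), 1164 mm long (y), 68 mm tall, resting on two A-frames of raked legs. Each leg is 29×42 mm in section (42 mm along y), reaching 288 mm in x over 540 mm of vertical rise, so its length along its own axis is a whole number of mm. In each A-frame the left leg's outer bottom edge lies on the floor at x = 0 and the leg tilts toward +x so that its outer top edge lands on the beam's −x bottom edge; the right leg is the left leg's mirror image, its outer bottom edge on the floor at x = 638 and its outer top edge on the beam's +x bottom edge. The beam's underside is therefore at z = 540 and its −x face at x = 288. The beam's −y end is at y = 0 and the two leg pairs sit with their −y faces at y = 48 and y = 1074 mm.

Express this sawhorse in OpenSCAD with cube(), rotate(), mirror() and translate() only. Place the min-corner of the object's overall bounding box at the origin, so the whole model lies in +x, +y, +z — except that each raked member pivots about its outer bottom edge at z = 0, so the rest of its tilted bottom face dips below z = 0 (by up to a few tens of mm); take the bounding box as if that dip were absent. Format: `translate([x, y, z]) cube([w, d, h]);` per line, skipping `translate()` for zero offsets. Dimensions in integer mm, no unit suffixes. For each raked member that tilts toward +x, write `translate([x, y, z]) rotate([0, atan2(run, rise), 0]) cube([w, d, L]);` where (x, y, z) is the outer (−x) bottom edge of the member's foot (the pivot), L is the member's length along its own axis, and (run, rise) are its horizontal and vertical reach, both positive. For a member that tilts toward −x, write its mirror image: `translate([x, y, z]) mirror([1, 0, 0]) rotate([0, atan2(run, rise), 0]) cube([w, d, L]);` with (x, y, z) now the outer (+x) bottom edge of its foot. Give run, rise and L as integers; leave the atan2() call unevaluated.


translate([288, 0, 540]) cube([62, 1164, 68]);
translate([0, 48, 0]) rotate([0, atan2(288, 540), 0]) cube([29, 42, 612]);
translate([638, 48, 0]) mirror([1, 0, 0]) rotate([0, atan2(288, 540), 0]) cube([29, 42, 612]);
translate([0, 1074, 0]) rotate([0, atan2(288, 540), 0]) cube([29, 42, 612]);
translate([638, 1074, 0]) mirror([1, 0, 0]) rotate([0, atan2(288, 540), 0]) cube([29, 42, 612]);


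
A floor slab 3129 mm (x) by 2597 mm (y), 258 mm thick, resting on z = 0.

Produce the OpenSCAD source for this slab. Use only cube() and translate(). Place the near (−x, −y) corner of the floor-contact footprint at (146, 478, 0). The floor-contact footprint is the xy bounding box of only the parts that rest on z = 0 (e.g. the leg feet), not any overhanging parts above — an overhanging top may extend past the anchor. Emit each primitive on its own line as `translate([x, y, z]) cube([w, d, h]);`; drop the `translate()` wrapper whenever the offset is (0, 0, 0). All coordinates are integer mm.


translate([146, 478, 0]) cube([3129, 2597, 258]);


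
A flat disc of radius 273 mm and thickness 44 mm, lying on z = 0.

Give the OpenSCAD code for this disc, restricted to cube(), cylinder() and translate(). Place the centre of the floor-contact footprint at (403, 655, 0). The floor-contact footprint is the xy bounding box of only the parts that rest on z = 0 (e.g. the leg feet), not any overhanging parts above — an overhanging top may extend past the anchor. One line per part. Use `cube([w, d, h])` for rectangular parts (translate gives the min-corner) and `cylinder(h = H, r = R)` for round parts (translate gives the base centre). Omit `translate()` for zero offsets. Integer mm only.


translate([403, 655, 0]) cylinder(h = 44, r = 273);


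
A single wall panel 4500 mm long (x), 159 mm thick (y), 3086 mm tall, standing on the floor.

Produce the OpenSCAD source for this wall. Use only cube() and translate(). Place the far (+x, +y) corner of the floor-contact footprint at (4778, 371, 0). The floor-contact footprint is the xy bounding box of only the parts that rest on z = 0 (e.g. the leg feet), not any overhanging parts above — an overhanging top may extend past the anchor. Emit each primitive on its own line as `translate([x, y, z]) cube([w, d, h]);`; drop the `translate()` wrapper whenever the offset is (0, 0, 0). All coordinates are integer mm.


translate([278, 212, 0]) cube([4500, 159, 3086]);


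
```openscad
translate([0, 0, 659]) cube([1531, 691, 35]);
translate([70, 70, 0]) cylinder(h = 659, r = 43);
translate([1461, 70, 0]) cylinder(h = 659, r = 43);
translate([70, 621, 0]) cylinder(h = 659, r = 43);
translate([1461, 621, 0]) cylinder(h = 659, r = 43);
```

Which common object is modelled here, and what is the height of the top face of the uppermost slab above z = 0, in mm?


A table. The table height is 694 mm.

A 1531×691×35 slab sits at z = 659 on four Ø86 mm round legs — a table. The top surface is at 659 + 35 = 694 mm.


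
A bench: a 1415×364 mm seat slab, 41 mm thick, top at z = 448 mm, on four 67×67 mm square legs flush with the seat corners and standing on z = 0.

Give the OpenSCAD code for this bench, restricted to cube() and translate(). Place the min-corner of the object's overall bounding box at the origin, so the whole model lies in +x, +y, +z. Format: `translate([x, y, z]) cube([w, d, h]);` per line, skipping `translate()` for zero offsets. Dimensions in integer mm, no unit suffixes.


translate([0, 0, 407]) cube([1415, 364, 41]);
cube([67, 67, 407]);
translate([0, 297, 0]) cube([67, 67, 407]);
translate([1348, 0, 0]) cube([67, 67, 407]);
translate([1348, 297, 0]) cube([67, 67, 407]);


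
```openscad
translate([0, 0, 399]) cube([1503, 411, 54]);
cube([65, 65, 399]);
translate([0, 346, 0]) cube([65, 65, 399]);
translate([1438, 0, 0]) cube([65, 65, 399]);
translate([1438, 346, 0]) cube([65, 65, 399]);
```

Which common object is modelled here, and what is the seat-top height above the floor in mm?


A bench. The seat-top height is 453 mm.

A long slab on four corner posts — a bench. The slab sits at z = 399 with thickness 54, so the top is 399 + 54 = 453 mm.


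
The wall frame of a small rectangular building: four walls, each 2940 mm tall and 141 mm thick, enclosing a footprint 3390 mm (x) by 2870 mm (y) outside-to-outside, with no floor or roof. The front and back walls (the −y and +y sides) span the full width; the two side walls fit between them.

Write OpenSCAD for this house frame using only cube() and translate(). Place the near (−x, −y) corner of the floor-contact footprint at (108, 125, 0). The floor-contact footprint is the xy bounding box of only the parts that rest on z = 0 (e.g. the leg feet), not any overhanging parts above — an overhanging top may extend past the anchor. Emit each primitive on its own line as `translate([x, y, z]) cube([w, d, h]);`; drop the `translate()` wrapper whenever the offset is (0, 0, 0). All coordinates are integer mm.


translate([108, 125, 0]) cube([3390, 141, 2940]);
translate([108, 2854, 0]) cube([3390, 141, 2940]);
translate([108, 266, 0]) cube([141, 2588, 2940]);
translate([3357, 266, 0]) cube([141, 2588, 2940]);


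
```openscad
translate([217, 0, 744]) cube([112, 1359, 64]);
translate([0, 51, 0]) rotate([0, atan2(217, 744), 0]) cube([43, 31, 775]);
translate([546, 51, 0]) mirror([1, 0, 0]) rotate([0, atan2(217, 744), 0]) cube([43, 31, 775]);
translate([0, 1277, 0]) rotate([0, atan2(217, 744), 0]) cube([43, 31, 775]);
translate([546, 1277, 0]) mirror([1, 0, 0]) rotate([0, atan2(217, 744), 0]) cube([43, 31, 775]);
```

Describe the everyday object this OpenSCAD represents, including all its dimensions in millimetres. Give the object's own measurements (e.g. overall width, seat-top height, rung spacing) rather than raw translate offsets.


A sawhorse. A 112×1359×64 mm beam (x, y, z) sits on two A-frame leg pairs. Each pair is two raked legs of 43×31 mm section (31 mm along y) splaying symmetrically in x. Each leg rises 744 mm vertically over 217 mm of horizontal reach and is 775 mm long along its own axis. Every leg's outer bottom edge rests on the floor and its outer top edge meets a bottom edge of the beam — the left legs (tilting toward +x) meet the beam's −x bottom edge, the right legs (their mirror images, tilting toward −x) meet its +x bottom edge — so the leg tops tuck under the beam, the beam's underside is 744 mm above the floor, and the feet are 546 mm apart outside-to-outside with the beam centred between them. The two leg pairs are set in 51 mm from either end of the beam.


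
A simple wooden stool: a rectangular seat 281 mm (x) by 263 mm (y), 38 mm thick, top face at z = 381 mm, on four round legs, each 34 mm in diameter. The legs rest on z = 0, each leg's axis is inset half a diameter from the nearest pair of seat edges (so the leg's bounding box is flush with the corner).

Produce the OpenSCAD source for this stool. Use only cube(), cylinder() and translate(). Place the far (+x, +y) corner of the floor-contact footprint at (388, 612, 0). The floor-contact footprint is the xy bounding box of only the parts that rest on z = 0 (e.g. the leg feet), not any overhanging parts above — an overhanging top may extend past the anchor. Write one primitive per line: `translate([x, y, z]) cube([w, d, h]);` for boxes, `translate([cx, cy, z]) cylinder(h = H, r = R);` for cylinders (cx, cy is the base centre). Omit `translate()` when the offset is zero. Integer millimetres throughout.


translate([107, 349, 343]) cube([281, 263, 38]);
translate([124, 366, 0]) cylinder(h = 343, r = 17);
translate([371, 366, 0]) cylinder(h = 343, r = 17);
translate([124, 595, 0]) cylinder(h = 343, r = 17);
translate([371, 595, 0]) cylinder(h = 343, r = 17);


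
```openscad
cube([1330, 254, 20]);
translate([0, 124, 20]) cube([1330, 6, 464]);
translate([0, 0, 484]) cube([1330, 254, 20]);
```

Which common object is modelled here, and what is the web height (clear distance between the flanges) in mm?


An I-beam. The web height is 464 mm.

Two wide flanges with a thin centred web — an I-beam. Overall 504 mm minus two 20 mm flanges gives a web of 504 − 2·20 = 464 mm.


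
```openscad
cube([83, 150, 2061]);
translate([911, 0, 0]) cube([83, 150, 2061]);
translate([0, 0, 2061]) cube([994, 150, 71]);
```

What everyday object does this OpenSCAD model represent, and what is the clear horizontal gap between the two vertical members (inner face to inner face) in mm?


A door frame. The clear opening width is 828 mm.

Two 2061 mm tall posts with a header on top — a door frame. The left jamb is 83 mm wide at x = 0; the right jamb starts at x = 911. The clear opening is 911 − 83 = 828 mm.


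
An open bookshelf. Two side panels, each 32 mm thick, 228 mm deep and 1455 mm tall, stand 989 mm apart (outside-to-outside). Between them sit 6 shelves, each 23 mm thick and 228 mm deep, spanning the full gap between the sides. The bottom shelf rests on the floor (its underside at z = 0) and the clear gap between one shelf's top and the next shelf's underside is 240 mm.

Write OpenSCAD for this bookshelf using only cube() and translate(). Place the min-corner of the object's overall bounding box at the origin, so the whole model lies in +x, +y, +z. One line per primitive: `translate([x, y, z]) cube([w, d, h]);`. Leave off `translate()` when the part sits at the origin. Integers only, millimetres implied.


cube([32, 228, 1455]);
translate([957, 0, 0]) cube([32, 228, 1455]);
translate([32, 0, 0]) cube([925, 228, 23]);
translate([32, 0, 263]) cube([925, 228, 23]);
translate([32, 0, 526]) cube([925, 228, 23]);
translate([32, 0, 789]) cube([925, 228, 23]);
translate([32, 0, 1052]) cube([925, 228, 23]);
translate([32, 0, 1315]) cube([925, 228, 23]);


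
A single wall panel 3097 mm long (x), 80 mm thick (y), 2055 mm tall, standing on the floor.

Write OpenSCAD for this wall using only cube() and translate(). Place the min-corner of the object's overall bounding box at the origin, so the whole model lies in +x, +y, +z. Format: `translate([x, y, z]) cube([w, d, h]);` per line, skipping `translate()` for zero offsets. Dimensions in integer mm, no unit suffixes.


cube([3097, 80, 2055]);


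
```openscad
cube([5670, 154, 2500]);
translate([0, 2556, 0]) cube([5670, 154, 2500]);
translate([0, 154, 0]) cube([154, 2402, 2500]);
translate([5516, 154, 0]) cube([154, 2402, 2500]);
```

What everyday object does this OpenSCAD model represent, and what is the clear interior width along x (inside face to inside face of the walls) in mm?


A house (or room) frame. The interior width is 5362 mm.

Four 2500 mm walls enclosing a rectangle with no floor or roof — a room or house frame. Outside width is 5670 mm and wall thickness is 154 mm, so the interior width is 5670 − 2 × 154 = 5362 mm.


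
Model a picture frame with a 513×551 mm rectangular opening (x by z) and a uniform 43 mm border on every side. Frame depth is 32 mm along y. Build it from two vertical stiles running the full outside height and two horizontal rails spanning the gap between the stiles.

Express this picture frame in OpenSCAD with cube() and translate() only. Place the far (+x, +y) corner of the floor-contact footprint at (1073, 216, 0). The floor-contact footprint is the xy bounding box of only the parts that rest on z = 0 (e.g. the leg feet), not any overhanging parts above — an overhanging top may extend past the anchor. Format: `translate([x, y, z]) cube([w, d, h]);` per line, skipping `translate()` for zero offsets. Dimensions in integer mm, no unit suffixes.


translate([474, 184, 0]) cube([43, 32, 637]);
translate([1030, 184, 0]) cube([43, 32, 637]);
translate([517, 184, 0]) cube([513, 32, 43]);
translate([517, 184, 594]) cube([513, 32, 43]);


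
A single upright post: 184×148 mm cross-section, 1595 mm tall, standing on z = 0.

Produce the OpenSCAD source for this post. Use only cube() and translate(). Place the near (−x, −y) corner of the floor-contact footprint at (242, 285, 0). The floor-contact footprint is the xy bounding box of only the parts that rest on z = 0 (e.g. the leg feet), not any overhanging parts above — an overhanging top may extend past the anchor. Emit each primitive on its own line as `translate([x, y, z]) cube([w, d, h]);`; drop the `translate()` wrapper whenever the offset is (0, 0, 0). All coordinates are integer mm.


translate([242, 285, 0]) cube([184, 148, 1595]);


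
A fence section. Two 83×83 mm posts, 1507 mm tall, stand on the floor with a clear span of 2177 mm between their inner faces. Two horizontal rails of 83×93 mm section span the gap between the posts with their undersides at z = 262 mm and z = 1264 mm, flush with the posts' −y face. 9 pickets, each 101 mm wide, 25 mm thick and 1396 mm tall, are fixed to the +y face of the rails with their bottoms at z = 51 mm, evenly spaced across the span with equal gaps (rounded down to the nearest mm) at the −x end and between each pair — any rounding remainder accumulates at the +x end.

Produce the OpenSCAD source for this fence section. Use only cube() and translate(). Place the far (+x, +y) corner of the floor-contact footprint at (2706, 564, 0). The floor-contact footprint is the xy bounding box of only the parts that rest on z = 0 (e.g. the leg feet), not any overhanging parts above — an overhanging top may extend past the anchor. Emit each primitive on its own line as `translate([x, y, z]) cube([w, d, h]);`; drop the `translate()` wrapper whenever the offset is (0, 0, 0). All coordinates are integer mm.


translate([363, 481, 0]) cube([83, 83, 1507]);
translate([2623, 481, 0]) cube([83, 83, 1507]);
translate([446, 481, 262]) cube([2177, 83, 93]);
translate([446, 481, 1264]) cube([2177, 83, 93]);
translate([572, 564, 51]) cube([101, 25, 1396]);
translate([799, 564, 51]) cube([101, 25, 1396]);
translate([1026, 564, 51]) cube([101, 25, 1396]);
translate([1253, 564, 51]) cube([101, 25, 1396]);
translate([1480, 564, 51]) cube([101, 25, 1396]);
translate([1707, 564, 51]) cube([101, 25, 1396]);
translate([1934, 564, 51]) cube([101, 25, 1396]);
translate([2161, 564, 51]) cube([101, 25, 1396]);
translate([2388, 564, 51]) cube([101, 25, 1396]);


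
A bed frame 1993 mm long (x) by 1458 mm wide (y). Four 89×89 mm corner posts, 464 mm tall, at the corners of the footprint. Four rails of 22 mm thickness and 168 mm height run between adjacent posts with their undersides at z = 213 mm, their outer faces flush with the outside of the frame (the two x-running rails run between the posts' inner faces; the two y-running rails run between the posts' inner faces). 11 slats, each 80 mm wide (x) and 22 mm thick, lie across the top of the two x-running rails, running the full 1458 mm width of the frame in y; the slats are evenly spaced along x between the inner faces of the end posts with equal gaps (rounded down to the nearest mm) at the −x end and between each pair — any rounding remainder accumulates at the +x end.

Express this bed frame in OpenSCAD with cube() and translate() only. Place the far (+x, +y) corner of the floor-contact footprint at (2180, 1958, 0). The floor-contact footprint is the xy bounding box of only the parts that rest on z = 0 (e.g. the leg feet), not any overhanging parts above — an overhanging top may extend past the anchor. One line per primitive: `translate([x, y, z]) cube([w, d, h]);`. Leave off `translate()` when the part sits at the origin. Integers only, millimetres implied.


// slat z = rail_z + rail_h = 213 + 168 = 381
// slat gap = ⌊(1815 − 11·80) / 12⌋ = 77
translate([187, 500, 0]) cube([89, 89, 464]);
translate([187, 1869, 0]) cube([89, 89, 464]);
translate([2091, 500, 0]) cube([89, 89, 464]);
translate([2091, 1869, 0]) cube([89, 89, 464]);
translate([276, 500, 213]) cube([1815, 22, 168]);
translate([276, 1936, 213]) cube([1815, 22, 168]);
translate([187, 589, 213]) cube([22, 1280, 168]);
translate([2158, 589, 213]) cube([22, 1280, 168]);
translate([353, 500, 381]) cube([80, 1458, 22]);
translate([510, 500, 381]) cube([80, 1458, 22]);
translate([667, 500, 381]) cube([80, 1458, 22]);
translate([824, 500, 381]) cube([80, 1458, 22]);
translate([981, 500, 381]) cube([80, 1458, 22]);
translate([1138, 500, 381]) cube([80, 1458, 22]);
translate([1295, 500, 381]) cube([80, 1458, 22]);
translate([1452, 500, 381]) cube([80, 1458, 22]);
translate([1609, 500, 381]) cube([80, 1458, 22]);
translate([1766, 500, 381]) cube([80, 1458, 22]);
translate([1923, 500, 381]) cube([80, 1458, 22]);


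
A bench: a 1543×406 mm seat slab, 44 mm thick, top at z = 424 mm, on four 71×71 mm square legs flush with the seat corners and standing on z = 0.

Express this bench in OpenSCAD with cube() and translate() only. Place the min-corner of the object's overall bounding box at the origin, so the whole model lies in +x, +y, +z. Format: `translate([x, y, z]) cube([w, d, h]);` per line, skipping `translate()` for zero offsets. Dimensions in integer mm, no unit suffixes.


translate([0, 0, 380]) cube([1543, 406, 44]);
cube([71, 71, 380]);
translate([0, 335, 0]) cube([71, 71, 380]);
translate([1472, 0, 0]) cube([71, 71, 380]);
translate([1472, 335, 0]) cube([71, 71, 380]);


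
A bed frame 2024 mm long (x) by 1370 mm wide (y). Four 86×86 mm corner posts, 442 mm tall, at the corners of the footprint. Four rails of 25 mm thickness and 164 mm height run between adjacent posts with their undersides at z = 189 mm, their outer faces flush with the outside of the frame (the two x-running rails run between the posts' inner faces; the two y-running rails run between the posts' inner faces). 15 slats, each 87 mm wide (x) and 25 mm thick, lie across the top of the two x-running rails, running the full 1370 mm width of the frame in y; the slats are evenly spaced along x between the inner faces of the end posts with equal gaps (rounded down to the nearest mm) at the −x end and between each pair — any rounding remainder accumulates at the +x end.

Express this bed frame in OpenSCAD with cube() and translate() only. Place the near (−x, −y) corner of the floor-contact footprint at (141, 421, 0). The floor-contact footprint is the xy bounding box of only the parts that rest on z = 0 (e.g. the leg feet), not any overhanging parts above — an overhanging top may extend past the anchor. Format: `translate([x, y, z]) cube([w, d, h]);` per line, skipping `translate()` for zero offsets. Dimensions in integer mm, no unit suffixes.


translate([141, 421, 0]) cube([86, 86, 442]);
translate([141, 1705, 0]) cube([86, 86, 442]);
translate([2079, 421, 0]) cube([86, 86, 442]);
translate([2079, 1705, 0]) cube([86, 86, 442]);
translate([227, 421, 189]) cube([1852, 25, 164]);
translate([227, 1766, 189]) cube([1852, 25, 164]);
translate([141, 507, 189]) cube([25, 1198, 164]);
translate([2140, 507, 189]) cube([25, 1198, 164]);
translate([261, 421, 353]) cube([87, 1370, 25]);
translate([382, 421, 353]) cube([87, 1370, 25]);
translate([503, 421, 353]) cube([87, 1370, 25]);
translate([624, 421, 353]) cube([87, 1370, 25]);
translate([745, 421, 353]) cube([87, 1370, 25]);
translate([866, 421, 353]) cube([87, 1370, 25]);
translate([987, 421, 353]) cube([87, 1370, 25]);
translate([1108, 421, 353]) cube([87, 1370, 25]);
translate([1229, 421, 353]) cube([87, 1370, 25]);
translate([1350, 421, 353]) cube([87, 1370, 25]);
translate([1471, 421, 353]) cube([87, 1370, 25]);
translate([1592, 421, 353]) cube([87, 1370, 25]);
translate([1713, 421, 353]) cube([87, 1370, 25]);
translate([1834, 421, 353]) cube([87, 1370, 25]);
translate([1955, 421, 353]) cube([87, 1370, 25]);


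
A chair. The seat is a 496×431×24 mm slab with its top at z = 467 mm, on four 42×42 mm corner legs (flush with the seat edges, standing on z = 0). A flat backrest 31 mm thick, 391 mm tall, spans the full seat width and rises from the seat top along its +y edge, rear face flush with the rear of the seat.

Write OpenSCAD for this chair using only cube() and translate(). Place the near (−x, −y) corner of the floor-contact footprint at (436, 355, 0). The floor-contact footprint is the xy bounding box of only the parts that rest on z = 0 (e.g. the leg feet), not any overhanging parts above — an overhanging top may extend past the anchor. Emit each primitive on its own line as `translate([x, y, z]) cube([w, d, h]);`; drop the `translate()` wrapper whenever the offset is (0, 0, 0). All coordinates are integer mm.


// leg_h = 467 - 24 = 443
translate([436, 355, 443]) cube([496, 431, 24]);
translate([436, 355, 0]) cube([42, 42, 443]);
translate([890, 355, 0]) cube([42, 42, 443]);
translate([436, 744, 0]) cube([42, 42, 443]);
translate([890, 744, 0]) cube([42, 42, 443]);
translate([436, 755, 467]) cube([496, 31, 391]);


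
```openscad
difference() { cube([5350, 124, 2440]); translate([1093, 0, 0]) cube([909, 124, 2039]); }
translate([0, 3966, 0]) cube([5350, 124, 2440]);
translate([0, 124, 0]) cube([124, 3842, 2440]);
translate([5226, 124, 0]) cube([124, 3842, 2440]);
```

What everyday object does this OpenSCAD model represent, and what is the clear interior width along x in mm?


A single room. The interior width is 5102 mm.

Four walls enclosing a rectangle with a door in the front wall — a room. Outside width 5350 minus two 124 mm walls gives 5102 mm.


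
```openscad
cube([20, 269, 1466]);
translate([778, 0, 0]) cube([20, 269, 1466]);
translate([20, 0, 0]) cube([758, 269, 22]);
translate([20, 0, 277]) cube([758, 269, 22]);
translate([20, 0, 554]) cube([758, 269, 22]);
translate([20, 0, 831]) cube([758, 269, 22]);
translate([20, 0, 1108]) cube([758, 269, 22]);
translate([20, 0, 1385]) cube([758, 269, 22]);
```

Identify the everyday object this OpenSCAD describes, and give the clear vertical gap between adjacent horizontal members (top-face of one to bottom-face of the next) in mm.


A bookshelf. The clear shelf gap is 255 mm.

Two tall side panels with 6 horizontal boards between them — a bookshelf. The first two shelf undersides are at z = 0 and z = 277; with shelf thickness 22, the clear gap is 277 − 0 − 22 = 255 mm.


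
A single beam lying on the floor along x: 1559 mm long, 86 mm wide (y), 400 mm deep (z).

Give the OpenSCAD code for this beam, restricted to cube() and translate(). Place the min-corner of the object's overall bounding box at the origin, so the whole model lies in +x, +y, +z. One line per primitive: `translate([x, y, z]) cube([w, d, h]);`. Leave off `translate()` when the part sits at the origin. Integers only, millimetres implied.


cube([1559, 86, 400]);


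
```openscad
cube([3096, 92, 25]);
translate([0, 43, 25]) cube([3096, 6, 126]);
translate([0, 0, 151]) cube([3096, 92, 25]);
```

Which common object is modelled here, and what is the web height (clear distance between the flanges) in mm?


An I-beam. The web height is 126 mm.

Two wide flanges with a thin centred web — an I-beam. Overall 176 mm minus two 25 mm flanges gives a web of 176 − 2·25 = 126 mm.


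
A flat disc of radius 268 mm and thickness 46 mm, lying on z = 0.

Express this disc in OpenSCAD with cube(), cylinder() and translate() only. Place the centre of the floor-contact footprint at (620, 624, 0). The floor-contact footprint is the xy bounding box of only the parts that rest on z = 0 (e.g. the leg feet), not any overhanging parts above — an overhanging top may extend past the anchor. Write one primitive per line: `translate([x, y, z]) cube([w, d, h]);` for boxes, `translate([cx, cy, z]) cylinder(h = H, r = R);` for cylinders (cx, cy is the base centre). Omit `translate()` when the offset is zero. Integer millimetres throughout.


translate([620, 624, 0]) cylinder(h = 46, r = 268);


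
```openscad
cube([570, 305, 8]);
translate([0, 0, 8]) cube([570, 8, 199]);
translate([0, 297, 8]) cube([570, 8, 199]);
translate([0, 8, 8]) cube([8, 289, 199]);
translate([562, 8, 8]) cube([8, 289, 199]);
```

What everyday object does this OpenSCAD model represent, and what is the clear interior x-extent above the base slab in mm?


An open box. The internal width is 554 mm.

A 570×305 base slab with four walls standing on it — an open box. The base is 570 mm wide and the walls are 8 mm thick, so the internal width is 570 − 2 × 8 = 554 mm.


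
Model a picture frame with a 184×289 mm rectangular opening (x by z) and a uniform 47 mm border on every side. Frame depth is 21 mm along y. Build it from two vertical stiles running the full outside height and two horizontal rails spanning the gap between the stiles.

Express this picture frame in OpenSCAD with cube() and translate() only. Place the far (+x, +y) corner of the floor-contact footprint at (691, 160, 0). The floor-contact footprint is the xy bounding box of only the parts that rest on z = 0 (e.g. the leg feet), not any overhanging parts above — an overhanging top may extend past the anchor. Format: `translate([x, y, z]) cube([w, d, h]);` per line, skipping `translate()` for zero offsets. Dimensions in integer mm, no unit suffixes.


translate([413, 139, 0]) cube([47, 21, 383]);
translate([644, 139, 0]) cube([47, 21, 383]);
translate([460, 139, 0]) cube([184, 21, 47]);
translate([460, 139, 336]) cube([184, 21, 47]);


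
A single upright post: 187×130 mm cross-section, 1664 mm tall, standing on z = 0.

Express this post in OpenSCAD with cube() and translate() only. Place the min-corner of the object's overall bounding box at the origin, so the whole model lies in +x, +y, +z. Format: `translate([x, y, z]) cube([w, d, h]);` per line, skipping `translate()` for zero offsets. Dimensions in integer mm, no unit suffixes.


cube([187, 130, 1664]);


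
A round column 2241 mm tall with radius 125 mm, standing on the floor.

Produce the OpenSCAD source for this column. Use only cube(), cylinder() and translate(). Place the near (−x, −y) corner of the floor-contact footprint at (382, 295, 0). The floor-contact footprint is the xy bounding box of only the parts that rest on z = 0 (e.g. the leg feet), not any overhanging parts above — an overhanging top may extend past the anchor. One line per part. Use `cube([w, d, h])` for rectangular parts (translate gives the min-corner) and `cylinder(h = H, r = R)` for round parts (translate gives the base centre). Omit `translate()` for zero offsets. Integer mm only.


translate([507, 420, 0]) cylinder(h = 2241, r = 125);


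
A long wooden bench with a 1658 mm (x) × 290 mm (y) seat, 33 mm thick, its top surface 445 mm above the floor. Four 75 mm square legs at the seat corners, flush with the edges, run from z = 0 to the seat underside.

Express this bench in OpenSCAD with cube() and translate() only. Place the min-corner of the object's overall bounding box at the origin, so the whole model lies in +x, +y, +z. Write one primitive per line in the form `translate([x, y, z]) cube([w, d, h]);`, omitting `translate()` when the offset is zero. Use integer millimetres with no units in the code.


translate([0, 0, 412]) cube([1658, 290, 33]);
cube([75, 75, 412]);
translate([0, 215, 0]) cube([75, 75, 412]);
translate([1583, 0, 0]) cube([75, 75, 412]);
translate([1583, 215, 0]) cube([75, 75, 412]);


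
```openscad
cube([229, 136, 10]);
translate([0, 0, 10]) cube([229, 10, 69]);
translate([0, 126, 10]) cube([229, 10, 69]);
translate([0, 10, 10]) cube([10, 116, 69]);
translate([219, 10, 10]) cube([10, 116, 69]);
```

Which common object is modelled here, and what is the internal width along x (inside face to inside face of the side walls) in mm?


An open box. The internal width is 209 mm.

A 229×136 base slab with four walls standing on it — an open box. The base is 229 mm wide and the walls are 10 mm thick, so the internal width is 229 − 2 × 10 = 209 mm.


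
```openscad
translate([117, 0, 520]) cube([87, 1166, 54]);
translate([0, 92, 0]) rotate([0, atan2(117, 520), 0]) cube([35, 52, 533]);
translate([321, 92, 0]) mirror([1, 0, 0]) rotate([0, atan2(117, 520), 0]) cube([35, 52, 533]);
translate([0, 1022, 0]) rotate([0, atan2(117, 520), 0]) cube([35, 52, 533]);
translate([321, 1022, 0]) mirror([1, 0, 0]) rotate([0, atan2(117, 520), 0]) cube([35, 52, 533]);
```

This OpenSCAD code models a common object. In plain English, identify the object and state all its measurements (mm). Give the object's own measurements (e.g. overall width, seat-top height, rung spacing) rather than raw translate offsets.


A sawhorse. A 87×1166×54 mm beam (x, y, z) sits on two A-frame leg pairs. Each pair is two raked legs of 35×52 mm section (52 mm along y) splaying symmetrically in x. Each leg rises 520 mm vertically over 117 mm of horizontal reach and is 533 mm long along its own axis. Every leg's outer bottom edge rests on the floor and its outer top edge meets a bottom edge of the beam — the left legs (tilting toward +x) meet the beam's −x bottom edge, the right legs (their mirror images, tilting toward −x) meet its +x bottom edge — so the leg tops tuck under the beam, the beam's underside is 520 mm above the floor, and the feet are 321 mm apart outside-to-outside with the beam centred between them. The two leg pairs are set in 92 mm from either end of the beam.


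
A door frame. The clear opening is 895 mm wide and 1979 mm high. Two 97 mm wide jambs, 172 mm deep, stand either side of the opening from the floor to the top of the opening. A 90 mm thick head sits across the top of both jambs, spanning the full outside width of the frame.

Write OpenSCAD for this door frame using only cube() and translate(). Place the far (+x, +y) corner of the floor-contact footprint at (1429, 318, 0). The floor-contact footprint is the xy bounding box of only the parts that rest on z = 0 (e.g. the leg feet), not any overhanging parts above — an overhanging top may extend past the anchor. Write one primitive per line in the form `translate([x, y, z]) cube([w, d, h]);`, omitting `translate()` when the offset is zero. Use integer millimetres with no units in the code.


translate([340, 146, 0]) cube([97, 172, 1979]);
translate([1332, 146, 0]) cube([97, 172, 1979]);
translate([340, 146, 1979]) cube([1089, 172, 90]);


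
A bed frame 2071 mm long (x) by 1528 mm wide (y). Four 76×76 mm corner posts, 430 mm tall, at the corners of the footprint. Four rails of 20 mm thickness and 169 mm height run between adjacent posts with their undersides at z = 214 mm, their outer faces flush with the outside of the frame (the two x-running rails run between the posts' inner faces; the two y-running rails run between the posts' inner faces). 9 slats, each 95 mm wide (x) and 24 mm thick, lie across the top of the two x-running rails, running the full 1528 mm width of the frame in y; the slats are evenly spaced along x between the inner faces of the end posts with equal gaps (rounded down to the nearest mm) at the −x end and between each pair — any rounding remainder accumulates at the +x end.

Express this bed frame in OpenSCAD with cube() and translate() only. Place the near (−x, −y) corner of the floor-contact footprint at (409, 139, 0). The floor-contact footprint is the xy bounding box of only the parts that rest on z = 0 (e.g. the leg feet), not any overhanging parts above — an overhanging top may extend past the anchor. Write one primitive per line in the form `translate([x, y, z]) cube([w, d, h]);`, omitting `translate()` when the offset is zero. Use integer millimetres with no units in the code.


translate([409, 139, 0]) cube([76, 76, 430]);
translate([409, 1591, 0]) cube([76, 76, 430]);
translate([2404, 139, 0]) cube([76, 76, 430]);
translate([2404, 1591, 0]) cube([76, 76, 430]);
translate([485, 139, 214]) cube([1919, 20, 169]);
translate([485, 1647, 214]) cube([1919, 20, 169]);
translate([409, 215, 214]) cube([20, 1376, 169]);
translate([2460, 215, 214]) cube([20, 1376, 169]);
translate([591, 139, 383]) cube([95, 1528, 24]);
translate([792, 139, 383]) cube([95, 1528, 24]);
translate([993, 139, 383]) cube([95, 1528, 24]);
translate([1194, 139, 383]) cube([95, 1528, 24]);
translate([1395, 139, 383]) cube([95, 1528, 24]);
translate([1596, 139, 383]) cube([95, 1528, 24]);
translate([1797, 139, 383]) cube([95, 1528, 24]);
translate([1998, 139, 383]) cube([95, 1528, 24]);
translate([2199, 139, 383]) cube([95, 1528, 24]);
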